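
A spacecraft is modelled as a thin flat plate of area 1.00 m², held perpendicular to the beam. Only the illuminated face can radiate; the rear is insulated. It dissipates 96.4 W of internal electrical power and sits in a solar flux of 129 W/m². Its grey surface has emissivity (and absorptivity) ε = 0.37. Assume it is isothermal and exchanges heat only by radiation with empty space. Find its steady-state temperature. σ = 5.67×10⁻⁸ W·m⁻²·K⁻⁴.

At steady state, absorbed solar power + internal power = radiated power.
Absorbed: α·S·A_cross = 0.37·129·1.000 = 47.73 W (cross-section A).
Total input = 47.73 + 96.4 = 144.1 W.
Radiated: εσ·A_surf·T⁴ with A_surf = A = 1.000 m².
T⁴ = 144.1/(0.37·5.67×10⁻⁸·1.000) = 6.870×10⁹ K⁴.

T ≈ 288 K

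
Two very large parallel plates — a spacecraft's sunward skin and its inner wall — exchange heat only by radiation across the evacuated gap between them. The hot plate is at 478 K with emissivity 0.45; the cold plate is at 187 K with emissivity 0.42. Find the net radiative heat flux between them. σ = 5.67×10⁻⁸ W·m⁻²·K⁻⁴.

For two infinite grey parallel plates, q = σ(T₁⁴ − T₂⁴)/(1/ε₁ + 1/ε₂ − 1).
T₁⁴ − T₂⁴ = 5.220×10¹⁰ − 1.223×10⁹ = 5.098×10¹⁰ K⁴.
1/ε₁ + 1/ε₂ − 1 = 2.222 + 2.381 − 1 = 3.603.
q = 5.67×10⁻⁸ × 5.098×10¹⁰ / 3.603.

q ≈ 802 W/m²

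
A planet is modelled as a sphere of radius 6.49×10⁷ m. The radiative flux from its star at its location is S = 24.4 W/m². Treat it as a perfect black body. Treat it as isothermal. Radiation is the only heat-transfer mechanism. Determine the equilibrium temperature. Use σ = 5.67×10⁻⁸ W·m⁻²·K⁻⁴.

At equilibrium, absorbed power = emitted power.
Absorbing cross-section = πr² = 1.323×10¹⁶ m²; emitting surface = 4πr² = 5.293×10¹⁶ m² (ratio 4).
S·A_cross = εσ·A_surf·T⁴  ⇒  T⁴ = S/(4σ).
T⁴ = 1.00·24.4/(4·5.67×10⁻⁸) = 1.076×10⁸ K⁴.
T = (1.076×10⁸)^(1/4).

T ≈ 102 K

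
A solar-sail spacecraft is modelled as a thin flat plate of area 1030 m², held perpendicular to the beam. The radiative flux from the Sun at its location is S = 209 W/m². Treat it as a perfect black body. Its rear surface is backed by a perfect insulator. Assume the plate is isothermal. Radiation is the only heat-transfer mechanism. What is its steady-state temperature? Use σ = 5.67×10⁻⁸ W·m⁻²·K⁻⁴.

T ≈ 246 K

At equilibrium, absorbed power = emitted power.
Absorbing cross-section = A = 1030 m²; emitting surface = A = 1030 m² (ratio 1).
S·A_cross = εσ·A_surf·T⁴  ⇒  T⁴ = S/(1σ).
T⁴ = 1.00·209/(1·5.67×10⁻⁸) = 3.686×10⁹ K⁴.
T = (3.686×10⁹)^(1/4).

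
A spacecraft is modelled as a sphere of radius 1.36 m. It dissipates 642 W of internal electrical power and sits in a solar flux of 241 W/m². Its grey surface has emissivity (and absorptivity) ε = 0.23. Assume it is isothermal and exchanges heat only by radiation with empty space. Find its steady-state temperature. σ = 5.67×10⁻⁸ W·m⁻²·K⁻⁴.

T ≈ 237 K

At steady state, absorbed solar power + internal power = radiated power.
Absorbed: α·S·A_cross = 0.23·241·5.811 = 322.1 W (cross-section πr²).
Total input = 322.1 + 642 = 964.1 W.
Radiated: εσ·A_surf·T⁴ with A_surf = 4πr² = 23.24 m².
T⁴ = 964.1/(0.23·5.67×10⁻⁸·23.24) = 3.181×10⁹ K⁴.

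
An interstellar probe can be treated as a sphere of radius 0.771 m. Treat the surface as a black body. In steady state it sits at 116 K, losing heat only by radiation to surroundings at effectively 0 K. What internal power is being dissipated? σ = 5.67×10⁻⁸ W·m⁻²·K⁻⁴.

Steady state: P = εσA T⁴.
A = 4πr² = 7.470 m²; T⁴ = (116)⁴ = 1.811×10⁸ K⁴.
P = 1.0 × 5.67×10⁻⁸ × 7.470 × 1.811×10⁸.

P ≈ 76.7 W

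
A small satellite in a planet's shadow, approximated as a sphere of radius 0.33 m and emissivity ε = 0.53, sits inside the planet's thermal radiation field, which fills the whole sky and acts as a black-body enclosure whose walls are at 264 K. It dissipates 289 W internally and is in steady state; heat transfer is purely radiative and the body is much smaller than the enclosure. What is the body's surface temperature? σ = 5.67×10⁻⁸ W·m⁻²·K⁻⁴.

For a small grey body in a large enclosure, net radiated power = εσA(T⁴ − T_w⁴).
Steady state: P = εσA(T⁴ − T_w⁴) with A = 4πr² = 1.368 m².
T⁴ = P/(εσA) + T_w⁴ = 289/(0.53·5.67×10⁻⁸·1.368) + (264)⁴
    = 7.028×10⁹ + 4.858×10⁹ = 1.189×10¹⁰ K⁴.

T ≈ 330 K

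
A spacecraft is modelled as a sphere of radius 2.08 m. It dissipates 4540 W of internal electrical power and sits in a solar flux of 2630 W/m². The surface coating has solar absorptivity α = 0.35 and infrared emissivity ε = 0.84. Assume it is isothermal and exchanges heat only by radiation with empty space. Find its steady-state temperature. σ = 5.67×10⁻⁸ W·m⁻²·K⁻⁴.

T ≈ 285 K

At steady state, absorbed solar power + internal power = radiated power.
Absorbed: α·S·A_cross = 0.35·2630·13.59 = 12510 W (cross-section πr²).
Total input = 12510 + 4540 = 17050 W.
Radiated: εσ·A_surf·T⁴ with A_surf = 4πr² = 54.37 m².
T⁴ = 17050/(0.84·5.67×10⁻⁸·54.37) = 6.585×10⁹ K⁴.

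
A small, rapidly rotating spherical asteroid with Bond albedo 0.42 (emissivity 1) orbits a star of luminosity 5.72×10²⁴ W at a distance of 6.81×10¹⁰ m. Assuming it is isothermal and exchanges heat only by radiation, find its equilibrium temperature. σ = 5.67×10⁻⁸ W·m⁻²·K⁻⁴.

First find the stellar flux at distance d: S = L/(4πd²) = 5.72×10²⁴/(4π·(6.81×10¹⁰)²) = 98.15 W/m².
For an isothermal sphere, absorbed (1−a)S·πr² = emitted σ·4πr²·T⁴, so T⁴ = (1−a)S/(4σ).
T⁴ = 0.580·98.15/(4·5.67×10⁻⁸) = 2.510×10⁸ K⁴.

T ≈ 126 K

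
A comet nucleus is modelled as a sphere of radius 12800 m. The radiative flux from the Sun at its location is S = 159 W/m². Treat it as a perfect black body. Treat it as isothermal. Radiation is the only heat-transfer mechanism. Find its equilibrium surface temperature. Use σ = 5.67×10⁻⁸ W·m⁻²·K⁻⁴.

At equilibrium, absorbed power = emitted power.
Absorbing cross-section = πr² = 5.147×10⁸ m²; emitting surface = 4πr² = 2.059×10⁹ m² (ratio 4).
S·A_cross = εσ·A_surf·T⁴  ⇒  T⁴ = S/(4σ).
T⁴ = 1.00·159/(4·5.67×10⁻⁸) = 7.011×10⁸ K⁴.
T = (7.011×10⁸)^(1/4).

T ≈ 163 K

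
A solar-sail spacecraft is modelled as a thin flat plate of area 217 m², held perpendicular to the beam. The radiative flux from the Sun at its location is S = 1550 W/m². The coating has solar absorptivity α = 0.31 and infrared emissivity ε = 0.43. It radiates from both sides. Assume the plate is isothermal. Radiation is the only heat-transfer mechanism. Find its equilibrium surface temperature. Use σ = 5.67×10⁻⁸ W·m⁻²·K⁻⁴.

At equilibrium, absorbed power = emitted power.
Absorbing cross-section = A = 217.0 m²; emitting surface = 2A = 434.0 m² (ratio 2).
αS·A_cross = εσ·A_surf·T⁴  ⇒  T⁴ = αS/(ε·2σ).
T⁴ = 0.310·1550/(0.43·2·5.67×10⁻⁸) = 9.854×10⁹ K⁴.
T = (9.854×10⁹)^(1/4).

T ≈ 315 K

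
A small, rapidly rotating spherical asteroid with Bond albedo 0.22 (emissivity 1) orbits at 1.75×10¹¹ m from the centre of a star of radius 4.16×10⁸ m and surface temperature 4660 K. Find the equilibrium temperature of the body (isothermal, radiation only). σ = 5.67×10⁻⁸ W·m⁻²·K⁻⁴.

T ≈ 151 K

The star's surface emits σT_*⁴; at distance d the flux is S = σT_*⁴(R_*/d)².
S = 5.67×10⁻⁸·(4660)⁴·(4.16×10⁸/1.75×10¹¹)² = 151.1 W/m².
For an isothermal sphere T⁴ = (1−a)S/(4σ) = 5.196×10⁸ K⁴.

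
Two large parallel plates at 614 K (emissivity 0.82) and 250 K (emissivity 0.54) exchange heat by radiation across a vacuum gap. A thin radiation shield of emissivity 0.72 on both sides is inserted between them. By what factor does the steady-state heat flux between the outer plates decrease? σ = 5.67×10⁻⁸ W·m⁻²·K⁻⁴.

factor ≈ 1.86

Without shield: q₀ = σΔ(T⁴)/(1/ε₁+1/ε₂−1) with denominator 2.071.
With shield the two gaps are in series; the resistances add: (1/ε₁+1/ε_s−1)+(1/ε_s+1/ε₂−1) = 1.608+2.241 = 3.849.
Heat-flux ratio q₀/q = 3.849/2.071.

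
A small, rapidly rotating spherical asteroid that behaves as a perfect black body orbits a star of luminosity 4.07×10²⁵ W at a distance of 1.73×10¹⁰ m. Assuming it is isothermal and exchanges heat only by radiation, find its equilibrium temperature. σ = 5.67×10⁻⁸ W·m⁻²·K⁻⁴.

T ≈ 467 K

First find the stellar flux at distance d: S = L/(4πd²) = 4.07×10²⁵/(4π·(1.73×10¹⁰)²) = 10820 W/m².
For an isothermal sphere, absorbed (1−a)S·πr² = emitted σ·4πr²·T⁴, so T⁴ = (1−a)S/(4σ).
T⁴ = 1.00·10820/(4·5.67×10⁻⁸) = 4.771×10¹⁰ K⁴.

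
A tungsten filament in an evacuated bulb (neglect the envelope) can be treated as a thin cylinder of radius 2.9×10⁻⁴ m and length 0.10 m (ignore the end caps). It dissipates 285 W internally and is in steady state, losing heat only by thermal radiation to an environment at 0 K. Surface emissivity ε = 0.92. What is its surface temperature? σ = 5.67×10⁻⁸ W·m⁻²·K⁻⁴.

Steady state: internal power = radiated power, P = εσA T⁴.
Radiating area A = 2πrL = 1.822×10⁻⁴ m².
T⁴ = P/(εσA) = 285/(0.92·5.67×10⁻⁸·1.822×10⁻⁴) = 2.998×10¹³ K⁴.
T = (2.998×10¹³)^(1/4).

T ≈ 2340 K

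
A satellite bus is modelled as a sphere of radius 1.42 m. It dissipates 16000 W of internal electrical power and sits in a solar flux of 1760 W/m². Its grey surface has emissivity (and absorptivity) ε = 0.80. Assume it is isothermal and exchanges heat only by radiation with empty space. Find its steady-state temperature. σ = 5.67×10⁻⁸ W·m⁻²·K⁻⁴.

T ≈ 384 K

At steady state, absorbed solar power + internal power = radiated power.
Absorbed: α·S·A_cross = 0.80·1760·6.335 = 8919 W (cross-section πr²).
Total input = 8919 + 16000 = 24920 W.
Radiated: εσ·A_surf·T⁴ with A_surf = 4πr² = 25.34 m².
T⁴ = 24920/(0.80·5.67×10⁻⁸·25.34) = 2.168×10¹⁰ K⁴.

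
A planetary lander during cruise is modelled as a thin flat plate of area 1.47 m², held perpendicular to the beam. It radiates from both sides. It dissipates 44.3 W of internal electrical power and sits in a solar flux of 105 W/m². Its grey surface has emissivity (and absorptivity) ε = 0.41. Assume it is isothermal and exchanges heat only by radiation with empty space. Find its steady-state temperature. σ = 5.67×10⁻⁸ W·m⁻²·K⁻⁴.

T ≈ 199 K

At steady state, absorbed solar power + internal power = radiated power.
Absorbed: α·S·A_cross = 0.41·105·1.470 = 63.28 W (cross-section A).
Total input = 63.28 + 44.3 = 107.6 W.
Radiated: εσ·A_surf·T⁴ with A_surf = 2A = 2.940 m².
T⁴ = 107.6/(0.41·5.67×10⁻⁸·2.940) = 1.574×10⁹ K⁴.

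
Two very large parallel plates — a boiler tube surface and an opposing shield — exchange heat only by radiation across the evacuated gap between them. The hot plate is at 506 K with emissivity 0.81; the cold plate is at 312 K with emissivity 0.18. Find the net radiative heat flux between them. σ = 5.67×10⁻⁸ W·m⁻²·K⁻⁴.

For two infinite grey parallel plates, q = σ(T₁⁴ − T₂⁴)/(1/ε₁ + 1/ε₂ − 1).
T₁⁴ − T₂⁴ = 6.555×10¹⁰ − 9.476×10⁹ = 5.608×10¹⁰ K⁴.
1/ε₁ + 1/ε₂ − 1 = 1.235 + 5.556 − 1 = 5.790.
q = 5.67×10⁻⁸ × 5.608×10¹⁰ / 5.790.

q ≈ 549 W/m²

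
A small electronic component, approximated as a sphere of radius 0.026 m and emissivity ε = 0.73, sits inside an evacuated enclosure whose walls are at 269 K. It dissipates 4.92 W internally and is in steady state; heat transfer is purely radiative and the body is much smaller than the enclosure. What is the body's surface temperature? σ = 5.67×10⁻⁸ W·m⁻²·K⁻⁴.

T ≈ 372 K

For a small grey body in a large enclosure, net radiated power = εσA(T⁴ − T_w⁴).
Steady state: P = εσA(T⁴ − T_w⁴) with A = 4πr² = 0.008495 m².
T⁴ = P/(εσA) + T_w⁴ = 4.92/(0.73·5.67×10⁻⁸·0.008495) + (269)⁴
    = 1.399×10¹⁰ + 5.236×10⁹ = 1.923×10¹⁰ K⁴.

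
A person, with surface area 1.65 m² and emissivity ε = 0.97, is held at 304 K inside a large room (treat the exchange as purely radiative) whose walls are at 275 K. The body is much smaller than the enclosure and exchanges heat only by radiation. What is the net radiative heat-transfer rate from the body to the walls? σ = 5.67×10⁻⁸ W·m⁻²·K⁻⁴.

For a small grey body in a large enclosure: P_net = εσA(T_body⁴ − T_wall⁴).
A = 1.65 m²; T_body⁴ − T_wall⁴ = 8.541×10⁹ − 5.719×10⁹ = 2.822×10⁹ K⁴.
|P_net| = 0.97·5.67×10⁻⁸·1.650·2.822×10⁹.

P_net ≈ 256 W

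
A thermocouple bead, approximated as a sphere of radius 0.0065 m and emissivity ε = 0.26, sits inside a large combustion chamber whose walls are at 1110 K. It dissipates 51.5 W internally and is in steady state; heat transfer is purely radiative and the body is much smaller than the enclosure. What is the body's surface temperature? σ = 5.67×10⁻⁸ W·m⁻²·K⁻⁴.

For a small grey body in a large enclosure, net radiated power = εσA(T⁴ − T_w⁴).
Steady state: P = εσA(T⁴ − T_w⁴) with A = 4πr² = 5.309×10⁻⁴ m².
T⁴ = P/(εσA) + T_w⁴ = 51.5/(0.26·5.67×10⁻⁸·5.309×10⁻⁴) + (1110)⁴
    = 6.580×10¹² + 1.518×10¹² = 8.098×10¹² K⁴.

T ≈ 1690 K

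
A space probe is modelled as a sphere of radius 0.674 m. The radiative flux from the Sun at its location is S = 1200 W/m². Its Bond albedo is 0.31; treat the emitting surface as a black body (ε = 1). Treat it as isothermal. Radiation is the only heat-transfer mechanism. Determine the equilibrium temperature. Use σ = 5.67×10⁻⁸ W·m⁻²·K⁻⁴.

At equilibrium, absorbed power = emitted power.
Absorbing cross-section = πr² = 1.427 m²; emitting surface = 4πr² = 5.709 m² (ratio 4).
(1−a)S·A_cross = εσ·A_surf·T⁴  ⇒  T⁴ = (1−a)S/(4σ).
T⁴ = 0.690·1200/(4·5.67×10⁻⁸) = 3.651×10⁹ K⁴.
T = (3.651×10⁹)^(1/4).

T ≈ 246 K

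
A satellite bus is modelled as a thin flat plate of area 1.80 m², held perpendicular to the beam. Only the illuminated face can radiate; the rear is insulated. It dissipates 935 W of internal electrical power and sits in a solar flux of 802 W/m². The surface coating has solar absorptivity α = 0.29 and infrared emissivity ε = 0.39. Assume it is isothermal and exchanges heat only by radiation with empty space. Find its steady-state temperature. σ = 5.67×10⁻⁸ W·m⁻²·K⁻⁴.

At steady state, absorbed solar power + internal power = radiated power.
Absorbed: α·S·A_cross = 0.29·802·1.800 = 418.6 W (cross-section A).
Total input = 418.6 + 935 = 1354 W.
Radiated: εσ·A_surf·T⁴ with A_surf = A = 1.800 m².
T⁴ = 1354/(0.39·5.67×10⁻⁸·1.800) = 3.401×10¹⁰ K⁴.

T ≈ 429 K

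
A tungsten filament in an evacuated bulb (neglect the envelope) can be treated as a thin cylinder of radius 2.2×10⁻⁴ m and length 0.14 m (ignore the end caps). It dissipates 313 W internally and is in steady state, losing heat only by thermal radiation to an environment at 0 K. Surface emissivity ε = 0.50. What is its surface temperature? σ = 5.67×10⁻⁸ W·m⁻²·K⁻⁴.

T ≈ 2750 K

Steady state: internal power = radiated power, P = εσA T⁴.
Radiating area A = 2πrL = 1.935×10⁻⁴ m².
T⁴ = P/(εσA) = 313/(0.50·5.67×10⁻⁸·1.935×10⁻⁴) = 5.705×10¹³ K⁴.
T = (5.705×10¹³)^(1/4).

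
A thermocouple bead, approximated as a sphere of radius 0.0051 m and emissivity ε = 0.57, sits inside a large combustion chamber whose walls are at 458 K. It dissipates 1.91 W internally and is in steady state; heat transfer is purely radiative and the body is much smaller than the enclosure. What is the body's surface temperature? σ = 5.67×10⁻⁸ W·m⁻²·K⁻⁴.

T ≈ 689 K

For a small grey body in a large enclosure, net radiated power = εσA(T⁴ − T_w⁴).
Steady state: P = εσA(T⁴ − T_w⁴) with A = 4πr² = 3.269×10⁻⁴ m².
T⁴ = P/(εσA) + T_w⁴ = 1.91/(0.57·5.67×10⁻⁸·3.269×10⁻⁴) + (458)⁴
    = 1.808×10¹¹ + 4.400×10¹⁰ = 2.248×10¹¹ K⁴.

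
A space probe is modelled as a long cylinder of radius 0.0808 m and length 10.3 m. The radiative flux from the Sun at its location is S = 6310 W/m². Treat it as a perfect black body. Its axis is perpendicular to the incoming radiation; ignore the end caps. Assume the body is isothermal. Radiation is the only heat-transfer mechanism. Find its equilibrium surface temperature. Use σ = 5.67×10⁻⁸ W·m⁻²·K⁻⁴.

T ≈ 434 K

At equilibrium, absorbed power = emitted power.
Absorbing cross-section = 2rL = 1.664 m²; emitting surface = 2πrL = 5.229 m² (ratio π).
S·A_cross = εσ·A_surf·T⁴  ⇒  T⁴ = S/(πσ).
T⁴ = 1.00·6310/(π·5.67×10⁻⁸) = 3.542×10¹⁰ K⁴.
T = (3.542×10¹⁰)^(1/4).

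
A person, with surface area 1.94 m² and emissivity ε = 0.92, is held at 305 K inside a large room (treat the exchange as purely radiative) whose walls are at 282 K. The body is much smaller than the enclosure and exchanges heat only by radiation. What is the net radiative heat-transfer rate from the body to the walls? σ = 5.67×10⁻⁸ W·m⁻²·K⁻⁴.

P_net ≈ 236 W

For a small grey body in a large enclosure: P_net = εσA(T_body⁴ − T_wall⁴).
A = 1.94 m²; T_body⁴ − T_wall⁴ = 8.654×10⁹ − 6.324×10⁹ = 2.330×10⁹ K⁴.
|P_net| = 0.92·5.67×10⁻⁸·1.940·2.330×10⁹.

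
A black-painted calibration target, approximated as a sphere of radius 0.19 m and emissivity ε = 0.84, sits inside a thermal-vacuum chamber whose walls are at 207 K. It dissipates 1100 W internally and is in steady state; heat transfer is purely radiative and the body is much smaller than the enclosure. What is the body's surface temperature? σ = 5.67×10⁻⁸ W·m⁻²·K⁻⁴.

T ≈ 479 K

For a small grey body in a large enclosure, net radiated power = εσA(T⁴ − T_w⁴).
Steady state: P = εσA(T⁴ − T_w⁴) with A = 4πr² = 0.4536 m².
T⁴ = P/(εσA) + T_w⁴ = 1100/(0.84·5.67×10⁻⁸·0.4536) + (207)⁴
    = 5.091×10¹⁰ + 1.836×10⁹ = 5.275×10¹⁰ K⁴.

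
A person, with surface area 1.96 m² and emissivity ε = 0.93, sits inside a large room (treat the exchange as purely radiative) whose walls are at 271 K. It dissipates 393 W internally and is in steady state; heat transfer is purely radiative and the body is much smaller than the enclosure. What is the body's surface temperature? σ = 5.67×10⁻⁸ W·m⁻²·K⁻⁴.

T ≈ 310 K

For a small grey body in a large enclosure, net radiated power = εσA(T⁴ − T_w⁴).
Steady state: P = εσA(T⁴ − T_w⁴) with A = 1.96 m².
T⁴ = P/(εσA) + T_w⁴ = 393/(0.93·5.67×10⁻⁸·1.960) + (271)⁴
    = 3.803×10⁹ + 5.394×10⁹ = 9.196×10⁹ K⁴.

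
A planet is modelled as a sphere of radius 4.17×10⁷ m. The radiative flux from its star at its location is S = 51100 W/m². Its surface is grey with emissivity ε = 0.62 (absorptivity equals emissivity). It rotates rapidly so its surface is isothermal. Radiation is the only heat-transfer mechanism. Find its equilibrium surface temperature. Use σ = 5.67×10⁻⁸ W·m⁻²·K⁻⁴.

T ≈ 689 K

At equilibrium, absorbed power = emitted power.
Absorbing cross-section = πr² = 5.463×10¹⁵ m²; emitting surface = 4πr² = 2.185×10¹⁶ m² (ratio 4).
εS·A_cross = εσ·A_surf·T⁴  ⇒  T⁴ = S/(4σ)   (ε cancels).
T⁴ = 51100/(4·5.67×10⁻⁸) = 2.253×10¹¹ K⁴.
T = (2.253×10¹¹)^(1/4).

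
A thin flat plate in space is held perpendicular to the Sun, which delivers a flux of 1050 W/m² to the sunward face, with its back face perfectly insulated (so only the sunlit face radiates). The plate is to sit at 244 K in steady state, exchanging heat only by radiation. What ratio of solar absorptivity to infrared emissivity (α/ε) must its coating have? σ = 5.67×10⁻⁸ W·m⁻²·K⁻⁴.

Balance: αS·A = εσ·1A·T⁴ ⇒ α/ε = σT⁴/S.
α/ε = 5.67×10⁻⁸·(244)⁴/1050 = 5.67×10⁻⁸·3.545×10⁹/1050.

α/ε ≈ 0.191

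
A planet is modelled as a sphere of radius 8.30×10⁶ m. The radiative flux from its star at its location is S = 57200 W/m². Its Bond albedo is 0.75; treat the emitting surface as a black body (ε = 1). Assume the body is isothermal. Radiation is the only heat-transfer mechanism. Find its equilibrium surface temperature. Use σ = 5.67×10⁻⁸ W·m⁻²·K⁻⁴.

At equilibrium, absorbed power = emitted power.
Absorbing cross-section = πr² = 2.164×10¹⁴ m²; emitting surface = 4πr² = 8.657×10¹⁴ m² (ratio 4).
(1−a)S·A_cross = εσ·A_surf·T⁴  ⇒  T⁴ = (1−a)S/(4σ).
T⁴ = 0.250·57200/(4·5.67×10⁻⁸) = 6.305×10¹⁰ K⁴.
T = (6.305×10¹⁰)^(1/4).

T ≈ 501 K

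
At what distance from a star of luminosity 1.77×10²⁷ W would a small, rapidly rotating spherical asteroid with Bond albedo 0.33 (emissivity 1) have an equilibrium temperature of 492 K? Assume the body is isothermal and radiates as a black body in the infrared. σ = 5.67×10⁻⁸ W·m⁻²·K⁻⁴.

For an isothermal black-emitting sphere, (1−a)S·πr² = σ·4πr²·T⁴ ⇒ S = 4σT⁴/(1−a).
S = 4·5.67×10⁻⁸·(492)⁴/0.670 = 19830 W/m².
Flux falls as S = L/(4πd²), so d = √(L/(4πS)) = √(1.77×10²⁷/(4π·19830)).

d ≈ 8.43×10¹⁰ m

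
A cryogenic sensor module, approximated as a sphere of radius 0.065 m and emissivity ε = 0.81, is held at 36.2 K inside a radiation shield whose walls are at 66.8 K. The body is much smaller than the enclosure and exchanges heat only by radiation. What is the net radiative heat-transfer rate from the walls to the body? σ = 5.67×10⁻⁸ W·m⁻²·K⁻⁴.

For a small grey body in a large enclosure: P_net = εσA(T_body⁴ − T_wall⁴).
A = 4πr² = 0.05309 m²; T_body⁴ − T_wall⁴ = 1.717×10⁶ − 1.991×10⁷ = -1.819×10⁷ K⁴.
|P_net| = 0.81·5.67×10⁻⁸·0.05309·1.819×10⁷.

P_net ≈ 0.0444 W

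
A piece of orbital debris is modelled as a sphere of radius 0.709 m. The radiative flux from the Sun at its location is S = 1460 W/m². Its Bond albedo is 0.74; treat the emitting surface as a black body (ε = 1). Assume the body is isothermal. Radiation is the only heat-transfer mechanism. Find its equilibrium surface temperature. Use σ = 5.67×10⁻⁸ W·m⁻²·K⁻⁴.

At equilibrium, absorbed power = emitted power.
Absorbing cross-section = πr² = 1.579 m²; emitting surface = 4πr² = 6.317 m² (ratio 4).
(1−a)S·A_cross = εσ·A_surf·T⁴  ⇒  T⁴ = (1−a)S/(4σ).
T⁴ = 0.260·1460/(4·5.67×10⁻⁸) = 1.674×10⁹ K⁴.
T = (1.674×10⁹)^(1/4).

T ≈ 202 K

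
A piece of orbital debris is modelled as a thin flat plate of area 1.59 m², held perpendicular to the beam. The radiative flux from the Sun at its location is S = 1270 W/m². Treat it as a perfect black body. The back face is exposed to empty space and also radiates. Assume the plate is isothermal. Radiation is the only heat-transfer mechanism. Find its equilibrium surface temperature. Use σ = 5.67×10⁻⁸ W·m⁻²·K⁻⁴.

T ≈ 325 K

At equilibrium, absorbed power = emitted power.
Absorbing cross-section = A = 1.590 m²; emitting surface = 2A = 3.180 m² (ratio 2).
S·A_cross = εσ·A_surf·T⁴  ⇒  T⁴ = S/(2σ).
T⁴ = 1.00·1270/(2·5.67×10⁻⁸) = 1.120×10¹⁰ K⁴.
T = (1.120×10¹⁰)^(1/4).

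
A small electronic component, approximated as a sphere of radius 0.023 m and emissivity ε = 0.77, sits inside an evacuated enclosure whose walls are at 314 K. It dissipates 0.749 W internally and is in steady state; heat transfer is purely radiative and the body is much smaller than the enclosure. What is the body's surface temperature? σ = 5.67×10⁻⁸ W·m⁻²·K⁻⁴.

T ≈ 333 K

For a small grey body in a large enclosure, net radiated power = εσA(T⁴ − T_w⁴).
Steady state: P = εσA(T⁴ − T_w⁴) with A = 4πr² = 0.006648 m².
T⁴ = P/(εσA) + T_w⁴ = 0.749/(0.77·5.67×10⁻⁸·0.006648) + (314)⁴
    = 2.581×10⁹ + 9.721×10⁹ = 1.230×10¹⁰ K⁴.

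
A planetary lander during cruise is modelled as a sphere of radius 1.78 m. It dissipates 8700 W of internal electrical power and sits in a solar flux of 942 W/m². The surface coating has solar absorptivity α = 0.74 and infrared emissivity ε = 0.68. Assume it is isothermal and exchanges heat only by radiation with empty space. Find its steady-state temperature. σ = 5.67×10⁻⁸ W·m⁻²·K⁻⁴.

T ≈ 318 K

At steady state, absorbed solar power + internal power = radiated power.
Absorbed: α·S·A_cross = 0.74·942·9.954 = 6939 W (cross-section πr²).
Total input = 6939 + 8700 = 15640 W.
Radiated: εσ·A_surf·T⁴ with A_surf = 4πr² = 39.82 m².
T⁴ = 15640/(0.68·5.67×10⁻⁸·39.82) = 1.019×10¹⁰ K⁴.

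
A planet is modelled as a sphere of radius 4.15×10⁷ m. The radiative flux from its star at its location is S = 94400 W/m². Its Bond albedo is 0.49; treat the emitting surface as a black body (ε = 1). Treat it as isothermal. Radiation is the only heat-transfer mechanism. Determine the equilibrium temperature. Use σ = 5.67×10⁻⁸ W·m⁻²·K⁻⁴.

At equilibrium, absorbed power = emitted power.
Absorbing cross-section = πr² = 5.411×10¹⁵ m²; emitting surface = 4πr² = 2.164×10¹⁶ m² (ratio 4).
(1−a)S·A_cross = εσ·A_surf·T⁴  ⇒  T⁴ = (1−a)S/(4σ).
T⁴ = 0.510·94400/(4·5.67×10⁻⁸) = 2.123×10¹¹ K⁴.
T = (2.123×10¹¹)^(1/4).

T ≈ 679 K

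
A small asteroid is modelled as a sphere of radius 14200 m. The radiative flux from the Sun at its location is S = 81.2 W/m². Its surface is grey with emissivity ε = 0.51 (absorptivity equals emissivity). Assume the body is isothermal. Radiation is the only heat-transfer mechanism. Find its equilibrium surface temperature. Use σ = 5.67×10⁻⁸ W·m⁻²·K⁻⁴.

At equilibrium, absorbed power = emitted power.
Absorbing cross-section = πr² = 6.335×10⁸ m²; emitting surface = 4πr² = 2.534×10⁹ m² (ratio 4).
εS·A_cross = εσ·A_surf·T⁴  ⇒  T⁴ = S/(4σ)   (ε cancels).
T⁴ = 81.2/(4·5.67×10⁻⁸) = 3.580×10⁸ K⁴.
T = (3.580×10⁸)^(1/4).

T ≈ 138 K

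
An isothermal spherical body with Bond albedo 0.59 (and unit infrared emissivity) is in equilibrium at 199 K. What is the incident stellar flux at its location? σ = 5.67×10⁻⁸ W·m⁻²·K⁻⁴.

S ≈ 868 W/m²

(1−a)S·πr² = σ·4πr²·T⁴ ⇒ S = 4σT⁴/(1−a).
S = 4·5.67×10⁻⁸·1.568×10⁹/0.410.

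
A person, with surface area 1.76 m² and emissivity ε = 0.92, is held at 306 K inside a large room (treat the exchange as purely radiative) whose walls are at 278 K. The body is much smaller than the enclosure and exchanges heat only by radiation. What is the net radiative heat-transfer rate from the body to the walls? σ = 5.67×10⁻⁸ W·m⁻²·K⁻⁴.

For a small grey body in a large enclosure: P_net = εσA(T_body⁴ − T_wall⁴).
A = 1.76 m²; T_body⁴ − T_wall⁴ = 8.768×10⁹ − 5.973×10⁹ = 2.795×10⁹ K⁴.
|P_net| = 0.92·5.67×10⁻⁸·1.760·2.795×10⁹.

P_net ≈ 257 W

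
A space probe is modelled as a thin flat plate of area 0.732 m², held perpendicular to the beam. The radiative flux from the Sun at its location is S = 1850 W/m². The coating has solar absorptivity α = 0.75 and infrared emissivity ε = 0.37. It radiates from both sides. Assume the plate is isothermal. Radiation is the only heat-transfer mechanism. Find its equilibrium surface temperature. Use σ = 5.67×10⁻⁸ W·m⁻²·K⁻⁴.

At equilibrium, absorbed power = emitted power.
Absorbing cross-section = A = 0.7320 m²; emitting surface = 2A = 1.464 m² (ratio 2).
αS·A_cross = εσ·A_surf·T⁴  ⇒  T⁴ = αS/(ε·2σ).
T⁴ = 0.750·1850/(0.37·2·5.67×10⁻⁸) = 3.307×10¹⁰ K⁴.
T = (3.307×10¹⁰)^(1/4).

T ≈ 426 K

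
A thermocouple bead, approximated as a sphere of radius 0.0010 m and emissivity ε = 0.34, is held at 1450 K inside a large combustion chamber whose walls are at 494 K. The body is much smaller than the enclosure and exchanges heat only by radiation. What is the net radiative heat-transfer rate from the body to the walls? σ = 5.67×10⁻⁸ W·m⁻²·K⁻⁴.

P_net ≈ 1.06 W

For a small grey body in a large enclosure: P_net = εσA(T_body⁴ − T_wall⁴).
A = 4πr² = 1.257×10⁻⁵ m²; T_body⁴ − T_wall⁴ = 4.421×10¹² − 5.955×10¹⁰ = 4.361×10¹² K⁴.
|P_net| = 0.34·5.67×10⁻⁸·1.257×10⁻⁵·4.361×10¹².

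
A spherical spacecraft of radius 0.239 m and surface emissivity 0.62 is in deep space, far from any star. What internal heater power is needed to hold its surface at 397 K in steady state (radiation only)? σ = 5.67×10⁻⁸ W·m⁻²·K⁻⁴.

P ≈ 627 W

P = εσ·4πr²·T⁴.
4πr² = 0.7178 m²; T⁴ = 2.484×10¹⁰ K⁴.
P = 0.62·5.67×10⁻⁸·0.7178·2.484×10¹⁰.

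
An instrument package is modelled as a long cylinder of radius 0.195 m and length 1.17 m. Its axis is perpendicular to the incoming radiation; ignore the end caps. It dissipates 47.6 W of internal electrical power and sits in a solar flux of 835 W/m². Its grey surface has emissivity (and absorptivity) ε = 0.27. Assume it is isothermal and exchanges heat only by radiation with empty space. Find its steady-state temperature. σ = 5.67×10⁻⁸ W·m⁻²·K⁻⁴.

At steady state, absorbed solar power + internal power = radiated power.
Absorbed: α·S·A_cross = 0.27·835·0.4563 = 102.9 W (cross-section 2rL).
Total input = 102.9 + 47.6 = 150.5 W.
Radiated: εσ·A_surf·T⁴ with A_surf = 2πrL = 1.434 m².
T⁴ = 150.5/(0.27·5.67×10⁻⁸·1.434) = 6.857×10⁹ K⁴.

T ≈ 288 K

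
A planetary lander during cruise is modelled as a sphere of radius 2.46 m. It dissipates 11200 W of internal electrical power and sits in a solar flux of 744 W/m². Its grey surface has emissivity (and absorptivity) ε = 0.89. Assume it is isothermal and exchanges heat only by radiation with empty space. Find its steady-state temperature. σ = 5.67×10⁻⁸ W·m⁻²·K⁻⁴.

At steady state, absorbed solar power + internal power = radiated power.
Absorbed: α·S·A_cross = 0.89·744·19.01 = 12590 W (cross-section πr²).
Total input = 12590 + 11200 = 23790 W.
Radiated: εσ·A_surf·T⁴ with A_surf = 4πr² = 76.05 m².
T⁴ = 23790/(0.89·5.67×10⁻⁸·76.05) = 6.199×10⁹ K⁴.

T ≈ 281 K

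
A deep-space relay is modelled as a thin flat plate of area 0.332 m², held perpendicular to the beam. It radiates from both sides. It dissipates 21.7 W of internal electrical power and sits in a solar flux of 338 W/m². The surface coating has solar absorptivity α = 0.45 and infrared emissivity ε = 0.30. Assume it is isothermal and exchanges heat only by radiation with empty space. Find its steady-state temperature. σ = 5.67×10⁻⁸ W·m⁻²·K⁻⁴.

T ≈ 283 K

At steady state, absorbed solar power + internal power = radiated power.
Absorbed: α·S·A_cross = 0.45·338·0.3320 = 50.50 W (cross-section A).
Total input = 50.50 + 21.7 = 72.20 W.
Radiated: εσ·A_surf·T⁴ with A_surf = 2A = 0.6640 m².
T⁴ = 72.20/(0.30·5.67×10⁻⁸·0.6640) = 6.392×10⁹ K⁴.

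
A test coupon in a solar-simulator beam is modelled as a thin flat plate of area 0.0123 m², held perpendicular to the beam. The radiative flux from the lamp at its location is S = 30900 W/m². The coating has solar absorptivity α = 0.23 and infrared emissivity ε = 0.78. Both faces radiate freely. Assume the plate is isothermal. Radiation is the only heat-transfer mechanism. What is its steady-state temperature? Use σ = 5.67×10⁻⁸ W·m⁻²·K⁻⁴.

At equilibrium, absorbed power = emitted power.
Absorbing cross-section = A = 0.01230 m²; emitting surface = 2A = 0.02460 m² (ratio 2).
αS·A_cross = εσ·A_surf·T⁴  ⇒  T⁴ = αS/(ε·2σ).
T⁴ = 0.230·30900/(0.78·2·5.67×10⁻⁸) = 8.035×10¹⁰ K⁴.
T = (8.035×10¹⁰)^(1/4).

T ≈ 532 K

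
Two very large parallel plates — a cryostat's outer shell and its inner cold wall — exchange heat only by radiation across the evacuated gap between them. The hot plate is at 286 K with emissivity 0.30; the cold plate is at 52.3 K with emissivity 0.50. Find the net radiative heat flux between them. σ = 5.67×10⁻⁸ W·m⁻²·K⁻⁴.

q ≈ 87.4 W/m²

For two infinite grey parallel plates, q = σ(T₁⁴ − T₂⁴)/(1/ε₁ + 1/ε₂ − 1).
T₁⁴ − T₂⁴ = 6.691×10⁹ − 7.482×10⁶ = 6.683×10⁹ K⁴.
1/ε₁ + 1/ε₂ − 1 = 3.333 + 2.000 − 1 = 4.333.
q = 5.67×10⁻⁸ × 6.683×10⁹ / 4.333.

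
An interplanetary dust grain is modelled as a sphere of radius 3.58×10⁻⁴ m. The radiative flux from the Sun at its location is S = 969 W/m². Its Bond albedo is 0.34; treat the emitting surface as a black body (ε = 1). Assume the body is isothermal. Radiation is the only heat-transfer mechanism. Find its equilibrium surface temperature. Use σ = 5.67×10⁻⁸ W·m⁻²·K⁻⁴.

At equilibrium, absorbed power = emitted power.
Absorbing cross-section = πr² = 4.026×10⁻⁷ m²; emitting surface = 4πr² = 1.611×10⁻⁶ m² (ratio 4).
(1−a)S·A_cross = εσ·A_surf·T⁴  ⇒  T⁴ = (1−a)S/(4σ).
T⁴ = 0.660·969/(4·5.67×10⁻⁸) = 2.820×10⁹ K⁴.
T = (2.820×10⁹)^(1/4).

T ≈ 230 K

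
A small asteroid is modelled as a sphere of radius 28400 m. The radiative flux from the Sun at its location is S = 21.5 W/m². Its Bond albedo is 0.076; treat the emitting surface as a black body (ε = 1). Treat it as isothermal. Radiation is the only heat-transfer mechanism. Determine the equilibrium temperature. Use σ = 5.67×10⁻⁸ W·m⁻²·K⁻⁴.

At equilibrium, absorbed power = emitted power.
Absorbing cross-section = πr² = 2.534×10⁹ m²; emitting surface = 4πr² = 1.014×10¹⁰ m² (ratio 4).
(1−a)S·A_cross = εσ·A_surf·T⁴  ⇒  T⁴ = (1−a)S/(4σ).
T⁴ = 0.924·21.5/(4·5.67×10⁻⁸) = 8.759×10⁷ K⁴.
T = (8.759×10⁷)^(1/4).

T ≈ 96.7 K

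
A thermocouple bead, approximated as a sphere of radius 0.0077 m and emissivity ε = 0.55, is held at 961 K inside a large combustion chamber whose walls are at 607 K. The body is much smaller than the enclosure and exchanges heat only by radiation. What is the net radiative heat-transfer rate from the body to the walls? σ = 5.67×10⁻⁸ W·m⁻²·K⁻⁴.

P_net ≈ 16.7 W

For a small grey body in a large enclosure: P_net = εσA(T_body⁴ − T_wall⁴).
A = 4πr² = 7.451×10⁻⁴ m²; T_body⁴ − T_wall⁴ = 8.529×10¹¹ − 1.358×10¹¹ = 7.171×10¹¹ K⁴.
|P_net| = 0.55·5.67×10⁻⁸·7.451×10⁻⁴·7.171×10¹¹.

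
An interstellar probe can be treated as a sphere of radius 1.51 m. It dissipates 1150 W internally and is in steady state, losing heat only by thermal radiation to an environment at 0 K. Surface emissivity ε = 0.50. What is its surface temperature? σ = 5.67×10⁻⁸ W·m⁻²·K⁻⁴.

T ≈ 194 K

Steady state: internal power = radiated power, P = εσA T⁴.
Radiating area A = 4πr² = 28.65 m².
T⁴ = P/(εσA) = 1150/(0.50·5.67×10⁻⁸·28.65) = 1.416×10⁹ K⁴.
T = (1.416×10⁹)^(1/4).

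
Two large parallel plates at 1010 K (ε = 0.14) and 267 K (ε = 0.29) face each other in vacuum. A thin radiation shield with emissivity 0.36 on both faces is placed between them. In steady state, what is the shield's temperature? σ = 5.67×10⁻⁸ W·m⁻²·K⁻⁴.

In steady state the net flux on the hot side equals that on the cold side.
σ(T₁⁴−T_s⁴)/D₁ = σ(T_s⁴−T₂⁴)/D₂, with D₁ = 1/ε₁+1/ε_s−1 = 8.921, D₂ = 1/ε_s+1/ε₂−1 = 5.226.
Solve for T_s⁴: T_s⁴ = (D₂·T₁⁴ + D₁·T₂⁴)/(D₁+D₂) = 3.876×10¹¹ K⁴.

T_s ≈ 789 K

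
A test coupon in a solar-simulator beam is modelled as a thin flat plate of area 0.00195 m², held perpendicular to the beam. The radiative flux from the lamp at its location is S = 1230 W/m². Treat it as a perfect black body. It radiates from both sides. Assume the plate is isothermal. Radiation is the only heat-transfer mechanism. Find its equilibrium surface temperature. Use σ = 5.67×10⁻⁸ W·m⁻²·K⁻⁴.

T ≈ 323 K

At equilibrium, absorbed power = emitted power.
Absorbing cross-section = A = 0.001950 m²; emitting surface = 2A = 0.003900 m² (ratio 2).
S·A_cross = εσ·A_surf·T⁴  ⇒  T⁴ = S/(2σ).
T⁴ = 1.00·1230/(2·5.67×10⁻⁸) = 1.085×10¹⁰ K⁴.
T = (1.085×10¹⁰)^(1/4).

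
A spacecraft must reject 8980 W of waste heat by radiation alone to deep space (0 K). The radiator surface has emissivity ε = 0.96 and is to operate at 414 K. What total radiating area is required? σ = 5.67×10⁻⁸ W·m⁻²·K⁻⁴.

A ≈ 5.62 m²

P = εσA T⁴ ⇒ A = P/(εσT⁴).
T⁴ = 2.938×10¹⁰ K⁴.
A = 8980/(0.96 × 5.67×10⁻⁸ × 2.938×10¹⁰).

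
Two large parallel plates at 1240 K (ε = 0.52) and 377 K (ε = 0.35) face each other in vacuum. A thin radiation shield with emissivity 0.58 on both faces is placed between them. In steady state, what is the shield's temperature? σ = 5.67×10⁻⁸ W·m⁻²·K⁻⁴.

T_s ≈ 1080 K

In steady state the net flux on the hot side equals that on the cold side.
σ(T₁⁴−T_s⁴)/D₁ = σ(T_s⁴−T₂⁴)/D₂, with D₁ = 1/ε₁+1/ε_s−1 = 2.647, D₂ = 1/ε_s+1/ε₂−1 = 3.581.
Solve for T_s⁴: T_s⁴ = (D₂·T₁⁴ + D₁·T₂⁴)/(D₁+D₂) = 1.368×10¹² K⁴.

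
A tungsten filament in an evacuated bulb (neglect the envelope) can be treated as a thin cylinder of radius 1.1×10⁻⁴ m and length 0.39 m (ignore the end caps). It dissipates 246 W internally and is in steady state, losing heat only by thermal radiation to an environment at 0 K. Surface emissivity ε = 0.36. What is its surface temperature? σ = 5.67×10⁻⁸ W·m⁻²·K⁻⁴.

T ≈ 2590 K

Steady state: internal power = radiated power, P = εσA T⁴.
Radiating area A = 2πrL = 2.695×10⁻⁴ m².
T⁴ = P/(εσA) = 246/(0.36·5.67×10⁻⁸·2.695×10⁻⁴) = 4.471×10¹³ K⁴.
T = (4.471×10¹³)^(1/4).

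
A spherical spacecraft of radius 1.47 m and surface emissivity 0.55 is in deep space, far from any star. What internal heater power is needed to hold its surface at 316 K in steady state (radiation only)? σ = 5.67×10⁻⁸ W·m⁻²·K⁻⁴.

P = εσ·4πr²·T⁴.
4πr² = 27.15 m²; T⁴ = 9.971×10⁹ K⁴.
P = 0.55·5.67×10⁻⁸·27.15·9.971×10⁹.

P ≈ 8440 W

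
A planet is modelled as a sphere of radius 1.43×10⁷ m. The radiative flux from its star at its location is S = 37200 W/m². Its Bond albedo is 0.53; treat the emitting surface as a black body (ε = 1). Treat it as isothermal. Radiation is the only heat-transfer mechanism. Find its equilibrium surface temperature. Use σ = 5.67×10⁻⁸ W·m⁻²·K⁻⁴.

T ≈ 527 K

At equilibrium, absorbed power = emitted power.
Absorbing cross-section = πr² = 6.424×10¹⁴ m²; emitting surface = 4πr² = 2.570×10¹⁵ m² (ratio 4).
(1−a)S·A_cross = εσ·A_surf·T⁴  ⇒  T⁴ = (1−a)S/(4σ).
T⁴ = 0.470·37200/(4·5.67×10⁻⁸) = 7.709×10¹⁰ K⁴.
T = (7.709×10¹⁰)^(1/4).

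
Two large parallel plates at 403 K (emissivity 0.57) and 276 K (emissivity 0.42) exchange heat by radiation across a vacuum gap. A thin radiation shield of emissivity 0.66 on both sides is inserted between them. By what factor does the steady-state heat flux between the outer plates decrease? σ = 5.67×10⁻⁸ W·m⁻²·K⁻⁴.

factor ≈ 1.65

Without shield: q₀ = σΔ(T⁴)/(1/ε₁+1/ε₂−1) with denominator 3.135.
With shield the two gaps are in series; the resistances add: (1/ε₁+1/ε_s−1)+(1/ε_s+1/ε₂−1) = 2.270+2.896 = 5.166.
Heat-flux ratio q₀/q = 5.166/3.135.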